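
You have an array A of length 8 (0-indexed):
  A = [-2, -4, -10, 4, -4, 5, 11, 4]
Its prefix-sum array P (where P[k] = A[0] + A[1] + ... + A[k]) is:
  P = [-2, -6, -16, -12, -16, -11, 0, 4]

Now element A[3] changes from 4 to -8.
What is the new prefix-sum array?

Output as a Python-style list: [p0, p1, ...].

Change: A[3] 4 -> -8, delta = -12
P[k] for k < 3: unchanged (A[3] not included)
P[k] for k >= 3: shift by delta = -12
  P[0] = -2 + 0 = -2
  P[1] = -6 + 0 = -6
  P[2] = -16 + 0 = -16
  P[3] = -12 + -12 = -24
  P[4] = -16 + -12 = -28
  P[5] = -11 + -12 = -23
  P[6] = 0 + -12 = -12
  P[7] = 4 + -12 = -8

Answer: [-2, -6, -16, -24, -28, -23, -12, -8]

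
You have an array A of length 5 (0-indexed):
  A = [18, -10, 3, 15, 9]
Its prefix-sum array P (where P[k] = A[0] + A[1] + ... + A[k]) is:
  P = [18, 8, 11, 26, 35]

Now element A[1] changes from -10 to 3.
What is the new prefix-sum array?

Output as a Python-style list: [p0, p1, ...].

Answer: [18, 21, 24, 39, 48]

Derivation:
Change: A[1] -10 -> 3, delta = 13
P[k] for k < 1: unchanged (A[1] not included)
P[k] for k >= 1: shift by delta = 13
  P[0] = 18 + 0 = 18
  P[1] = 8 + 13 = 21
  P[2] = 11 + 13 = 24
  P[3] = 26 + 13 = 39
  P[4] = 35 + 13 = 48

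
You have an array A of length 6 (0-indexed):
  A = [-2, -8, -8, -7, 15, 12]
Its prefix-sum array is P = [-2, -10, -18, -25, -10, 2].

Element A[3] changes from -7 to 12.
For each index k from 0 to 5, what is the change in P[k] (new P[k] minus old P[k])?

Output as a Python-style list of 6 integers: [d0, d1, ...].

Element change: A[3] -7 -> 12, delta = 19
For k < 3: P[k] unchanged, delta_P[k] = 0
For k >= 3: P[k] shifts by exactly 19
Delta array: [0, 0, 0, 19, 19, 19]

Answer: [0, 0, 0, 19, 19, 19]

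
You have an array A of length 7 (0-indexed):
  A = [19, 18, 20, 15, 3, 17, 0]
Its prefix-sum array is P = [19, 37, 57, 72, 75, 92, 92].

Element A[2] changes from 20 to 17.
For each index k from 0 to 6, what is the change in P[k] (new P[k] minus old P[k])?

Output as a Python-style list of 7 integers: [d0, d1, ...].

Answer: [0, 0, -3, -3, -3, -3, -3]

Derivation:
Element change: A[2] 20 -> 17, delta = -3
For k < 2: P[k] unchanged, delta_P[k] = 0
For k >= 2: P[k] shifts by exactly -3
Delta array: [0, 0, -3, -3, -3, -3, -3]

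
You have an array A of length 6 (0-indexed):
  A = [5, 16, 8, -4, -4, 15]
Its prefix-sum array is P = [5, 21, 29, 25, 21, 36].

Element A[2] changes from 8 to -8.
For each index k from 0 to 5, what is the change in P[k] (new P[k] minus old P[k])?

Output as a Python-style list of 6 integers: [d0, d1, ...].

Answer: [0, 0, -16, -16, -16, -16]

Derivation:
Element change: A[2] 8 -> -8, delta = -16
For k < 2: P[k] unchanged, delta_P[k] = 0
For k >= 2: P[k] shifts by exactly -16
Delta array: [0, 0, -16, -16, -16, -16]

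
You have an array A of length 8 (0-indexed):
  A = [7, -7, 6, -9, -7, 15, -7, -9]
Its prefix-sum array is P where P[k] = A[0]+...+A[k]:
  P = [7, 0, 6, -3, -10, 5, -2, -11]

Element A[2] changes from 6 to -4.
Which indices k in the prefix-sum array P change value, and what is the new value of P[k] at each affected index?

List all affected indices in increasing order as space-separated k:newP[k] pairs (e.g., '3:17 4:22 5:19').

Answer: 2:-4 3:-13 4:-20 5:-5 6:-12 7:-21

Derivation:
P[k] = A[0] + ... + A[k]
P[k] includes A[2] iff k >= 2
Affected indices: 2, 3, ..., 7; delta = -10
  P[2]: 6 + -10 = -4
  P[3]: -3 + -10 = -13
  P[4]: -10 + -10 = -20
  P[5]: 5 + -10 = -5
  P[6]: -2 + -10 = -12
  P[7]: -11 + -10 = -21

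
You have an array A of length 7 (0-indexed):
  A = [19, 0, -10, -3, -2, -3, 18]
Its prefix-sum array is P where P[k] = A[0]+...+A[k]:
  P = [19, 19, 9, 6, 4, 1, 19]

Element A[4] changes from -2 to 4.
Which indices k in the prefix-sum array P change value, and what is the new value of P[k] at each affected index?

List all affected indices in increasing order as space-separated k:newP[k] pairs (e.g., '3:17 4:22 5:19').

Answer: 4:10 5:7 6:25

Derivation:
P[k] = A[0] + ... + A[k]
P[k] includes A[4] iff k >= 4
Affected indices: 4, 5, ..., 6; delta = 6
  P[4]: 4 + 6 = 10
  P[5]: 1 + 6 = 7
  P[6]: 19 + 6 = 25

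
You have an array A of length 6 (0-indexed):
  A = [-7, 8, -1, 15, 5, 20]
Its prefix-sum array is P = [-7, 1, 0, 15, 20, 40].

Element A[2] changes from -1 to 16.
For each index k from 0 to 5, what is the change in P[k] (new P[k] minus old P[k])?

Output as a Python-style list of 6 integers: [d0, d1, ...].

Element change: A[2] -1 -> 16, delta = 17
For k < 2: P[k] unchanged, delta_P[k] = 0
For k >= 2: P[k] shifts by exactly 17
Delta array: [0, 0, 17, 17, 17, 17]

Answer: [0, 0, 17, 17, 17, 17]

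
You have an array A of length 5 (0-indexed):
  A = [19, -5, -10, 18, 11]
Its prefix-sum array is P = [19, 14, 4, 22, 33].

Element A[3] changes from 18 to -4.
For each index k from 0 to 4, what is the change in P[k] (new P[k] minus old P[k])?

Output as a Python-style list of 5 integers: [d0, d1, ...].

Element change: A[3] 18 -> -4, delta = -22
For k < 3: P[k] unchanged, delta_P[k] = 0
For k >= 3: P[k] shifts by exactly -22
Delta array: [0, 0, 0, -22, -22]

Answer: [0, 0, 0, -22, -22]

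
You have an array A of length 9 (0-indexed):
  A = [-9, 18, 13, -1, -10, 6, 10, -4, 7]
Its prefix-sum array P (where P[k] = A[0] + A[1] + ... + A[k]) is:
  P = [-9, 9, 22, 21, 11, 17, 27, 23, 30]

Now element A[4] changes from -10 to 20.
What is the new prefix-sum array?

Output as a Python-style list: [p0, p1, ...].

Answer: [-9, 9, 22, 21, 41, 47, 57, 53, 60]

Derivation:
Change: A[4] -10 -> 20, delta = 30
P[k] for k < 4: unchanged (A[4] not included)
P[k] for k >= 4: shift by delta = 30
  P[0] = -9 + 0 = -9
  P[1] = 9 + 0 = 9
  P[2] = 22 + 0 = 22
  P[3] = 21 + 0 = 21
  P[4] = 11 + 30 = 41
  P[5] = 17 + 30 = 47
  P[6] = 27 + 30 = 57
  P[7] = 23 + 30 = 53
  P[8] = 30 + 30 = 60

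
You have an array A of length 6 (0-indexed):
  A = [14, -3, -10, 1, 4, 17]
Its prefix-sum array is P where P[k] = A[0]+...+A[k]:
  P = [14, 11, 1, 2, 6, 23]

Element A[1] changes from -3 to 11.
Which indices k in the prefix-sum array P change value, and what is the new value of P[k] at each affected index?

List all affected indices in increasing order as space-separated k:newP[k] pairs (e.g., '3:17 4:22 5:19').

Answer: 1:25 2:15 3:16 4:20 5:37

Derivation:
P[k] = A[0] + ... + A[k]
P[k] includes A[1] iff k >= 1
Affected indices: 1, 2, ..., 5; delta = 14
  P[1]: 11 + 14 = 25
  P[2]: 1 + 14 = 15
  P[3]: 2 + 14 = 16
  P[4]: 6 + 14 = 20
  P[5]: 23 + 14 = 37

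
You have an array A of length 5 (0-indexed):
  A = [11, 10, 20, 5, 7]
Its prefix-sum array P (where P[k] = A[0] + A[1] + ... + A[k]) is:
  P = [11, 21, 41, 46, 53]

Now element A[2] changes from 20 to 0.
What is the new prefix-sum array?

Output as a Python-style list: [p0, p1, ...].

Answer: [11, 21, 21, 26, 33]

Derivation:
Change: A[2] 20 -> 0, delta = -20
P[k] for k < 2: unchanged (A[2] not included)
P[k] for k >= 2: shift by delta = -20
  P[0] = 11 + 0 = 11
  P[1] = 21 + 0 = 21
  P[2] = 41 + -20 = 21
  P[3] = 46 + -20 = 26
  P[4] = 53 + -20 = 33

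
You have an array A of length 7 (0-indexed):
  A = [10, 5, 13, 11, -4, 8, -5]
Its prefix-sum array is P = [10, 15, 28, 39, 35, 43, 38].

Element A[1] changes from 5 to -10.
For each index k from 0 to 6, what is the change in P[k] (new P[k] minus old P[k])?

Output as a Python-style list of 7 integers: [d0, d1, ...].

Answer: [0, -15, -15, -15, -15, -15, -15]

Derivation:
Element change: A[1] 5 -> -10, delta = -15
For k < 1: P[k] unchanged, delta_P[k] = 0
For k >= 1: P[k] shifts by exactly -15
Delta array: [0, -15, -15, -15, -15, -15, -15]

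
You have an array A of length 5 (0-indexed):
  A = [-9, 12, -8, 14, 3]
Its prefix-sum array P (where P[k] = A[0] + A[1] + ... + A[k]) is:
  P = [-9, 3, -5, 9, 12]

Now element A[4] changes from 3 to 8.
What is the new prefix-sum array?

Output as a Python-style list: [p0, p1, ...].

Answer: [-9, 3, -5, 9, 17]

Derivation:
Change: A[4] 3 -> 8, delta = 5
P[k] for k < 4: unchanged (A[4] not included)
P[k] for k >= 4: shift by delta = 5
  P[0] = -9 + 0 = -9
  P[1] = 3 + 0 = 3
  P[2] = -5 + 0 = -5
  P[3] = 9 + 0 = 9
  P[4] = 12 + 5 = 17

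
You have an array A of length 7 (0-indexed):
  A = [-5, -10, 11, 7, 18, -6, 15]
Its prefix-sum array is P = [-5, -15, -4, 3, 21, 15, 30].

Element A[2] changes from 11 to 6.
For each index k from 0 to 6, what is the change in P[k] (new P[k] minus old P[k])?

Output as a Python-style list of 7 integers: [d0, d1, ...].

Answer: [0, 0, -5, -5, -5, -5, -5]

Derivation:
Element change: A[2] 11 -> 6, delta = -5
For k < 2: P[k] unchanged, delta_P[k] = 0
For k >= 2: P[k] shifts by exactly -5
Delta array: [0, 0, -5, -5, -5, -5, -5]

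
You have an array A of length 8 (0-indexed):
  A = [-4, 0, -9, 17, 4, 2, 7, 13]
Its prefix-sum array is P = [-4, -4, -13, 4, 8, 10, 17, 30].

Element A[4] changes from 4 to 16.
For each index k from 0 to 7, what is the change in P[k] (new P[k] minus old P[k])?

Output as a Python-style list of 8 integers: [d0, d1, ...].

Element change: A[4] 4 -> 16, delta = 12
For k < 4: P[k] unchanged, delta_P[k] = 0
For k >= 4: P[k] shifts by exactly 12
Delta array: [0, 0, 0, 0, 12, 12, 12, 12]

Answer: [0, 0, 0, 0, 12, 12, 12, 12]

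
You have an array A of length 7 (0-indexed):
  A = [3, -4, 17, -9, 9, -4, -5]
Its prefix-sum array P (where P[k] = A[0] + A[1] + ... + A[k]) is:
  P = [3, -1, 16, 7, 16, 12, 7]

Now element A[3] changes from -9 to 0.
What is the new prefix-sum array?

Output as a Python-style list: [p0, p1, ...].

Change: A[3] -9 -> 0, delta = 9
P[k] for k < 3: unchanged (A[3] not included)
P[k] for k >= 3: shift by delta = 9
  P[0] = 3 + 0 = 3
  P[1] = -1 + 0 = -1
  P[2] = 16 + 0 = 16
  P[3] = 7 + 9 = 16
  P[4] = 16 + 9 = 25
  P[5] = 12 + 9 = 21
  P[6] = 7 + 9 = 16

Answer: [3, -1, 16, 16, 25, 21, 16]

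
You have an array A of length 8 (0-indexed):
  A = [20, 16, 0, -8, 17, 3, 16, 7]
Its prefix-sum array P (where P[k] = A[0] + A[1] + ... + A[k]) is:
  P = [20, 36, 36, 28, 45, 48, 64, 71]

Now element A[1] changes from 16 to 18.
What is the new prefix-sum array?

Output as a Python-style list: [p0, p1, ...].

Change: A[1] 16 -> 18, delta = 2
P[k] for k < 1: unchanged (A[1] not included)
P[k] for k >= 1: shift by delta = 2
  P[0] = 20 + 0 = 20
  P[1] = 36 + 2 = 38
  P[2] = 36 + 2 = 38
  P[3] = 28 + 2 = 30
  P[4] = 45 + 2 = 47
  P[5] = 48 + 2 = 50
  P[6] = 64 + 2 = 66
  P[7] = 71 + 2 = 73

Answer: [20, 38, 38, 30, 47, 50, 66, 73]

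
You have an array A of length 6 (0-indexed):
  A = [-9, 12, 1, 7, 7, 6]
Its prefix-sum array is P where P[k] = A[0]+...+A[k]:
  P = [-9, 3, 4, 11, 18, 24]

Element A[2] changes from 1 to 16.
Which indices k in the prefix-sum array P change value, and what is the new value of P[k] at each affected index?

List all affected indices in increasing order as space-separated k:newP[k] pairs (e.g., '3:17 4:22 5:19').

P[k] = A[0] + ... + A[k]
P[k] includes A[2] iff k >= 2
Affected indices: 2, 3, ..., 5; delta = 15
  P[2]: 4 + 15 = 19
  P[3]: 11 + 15 = 26
  P[4]: 18 + 15 = 33
  P[5]: 24 + 15 = 39

Answer: 2:19 3:26 4:33 5:39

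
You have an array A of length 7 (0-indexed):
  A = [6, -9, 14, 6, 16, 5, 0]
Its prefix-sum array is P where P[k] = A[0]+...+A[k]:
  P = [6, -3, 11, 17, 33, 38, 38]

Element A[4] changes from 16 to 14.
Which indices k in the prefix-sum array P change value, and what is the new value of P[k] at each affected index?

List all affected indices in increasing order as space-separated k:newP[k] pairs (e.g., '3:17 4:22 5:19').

P[k] = A[0] + ... + A[k]
P[k] includes A[4] iff k >= 4
Affected indices: 4, 5, ..., 6; delta = -2
  P[4]: 33 + -2 = 31
  P[5]: 38 + -2 = 36
  P[6]: 38 + -2 = 36

Answer: 4:31 5:36 6:36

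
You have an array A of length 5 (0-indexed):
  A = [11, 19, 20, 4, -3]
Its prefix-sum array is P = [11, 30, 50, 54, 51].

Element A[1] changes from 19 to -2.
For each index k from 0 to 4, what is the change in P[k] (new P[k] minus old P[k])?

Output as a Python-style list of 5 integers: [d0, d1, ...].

Answer: [0, -21, -21, -21, -21]

Derivation:
Element change: A[1] 19 -> -2, delta = -21
For k < 1: P[k] unchanged, delta_P[k] = 0
For k >= 1: P[k] shifts by exactly -21
Delta array: [0, -21, -21, -21, -21]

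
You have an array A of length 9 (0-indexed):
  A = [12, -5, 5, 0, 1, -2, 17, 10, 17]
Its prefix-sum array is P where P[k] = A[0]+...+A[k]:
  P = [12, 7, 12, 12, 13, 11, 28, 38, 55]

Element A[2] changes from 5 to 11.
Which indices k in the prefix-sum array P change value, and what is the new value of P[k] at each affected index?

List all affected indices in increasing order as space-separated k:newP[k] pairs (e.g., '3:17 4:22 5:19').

P[k] = A[0] + ... + A[k]
P[k] includes A[2] iff k >= 2
Affected indices: 2, 3, ..., 8; delta = 6
  P[2]: 12 + 6 = 18
  P[3]: 12 + 6 = 18
  P[4]: 13 + 6 = 19
  P[5]: 11 + 6 = 17
  P[6]: 28 + 6 = 34
  P[7]: 38 + 6 = 44
  P[8]: 55 + 6 = 61

Answer: 2:18 3:18 4:19 5:17 6:34 7:44 8:61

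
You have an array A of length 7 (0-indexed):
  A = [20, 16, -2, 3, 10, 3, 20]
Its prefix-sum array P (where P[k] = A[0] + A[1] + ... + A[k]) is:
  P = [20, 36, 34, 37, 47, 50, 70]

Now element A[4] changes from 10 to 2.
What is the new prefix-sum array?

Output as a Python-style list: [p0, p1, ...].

Answer: [20, 36, 34, 37, 39, 42, 62]

Derivation:
Change: A[4] 10 -> 2, delta = -8
P[k] for k < 4: unchanged (A[4] not included)
P[k] for k >= 4: shift by delta = -8
  P[0] = 20 + 0 = 20
  P[1] = 36 + 0 = 36
  P[2] = 34 + 0 = 34
  P[3] = 37 + 0 = 37
  P[4] = 47 + -8 = 39
  P[5] = 50 + -8 = 42
  P[6] = 70 + -8 = 62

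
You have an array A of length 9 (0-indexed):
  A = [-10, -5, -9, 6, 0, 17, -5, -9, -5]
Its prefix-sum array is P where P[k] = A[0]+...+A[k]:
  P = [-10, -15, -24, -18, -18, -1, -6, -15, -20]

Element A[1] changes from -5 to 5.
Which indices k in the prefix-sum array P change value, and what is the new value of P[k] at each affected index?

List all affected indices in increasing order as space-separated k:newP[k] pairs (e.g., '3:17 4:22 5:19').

P[k] = A[0] + ... + A[k]
P[k] includes A[1] iff k >= 1
Affected indices: 1, 2, ..., 8; delta = 10
  P[1]: -15 + 10 = -5
  P[2]: -24 + 10 = -14
  P[3]: -18 + 10 = -8
  P[4]: -18 + 10 = -8
  P[5]: -1 + 10 = 9
  P[6]: -6 + 10 = 4
  P[7]: -15 + 10 = -5
  P[8]: -20 + 10 = -10

Answer: 1:-5 2:-14 3:-8 4:-8 5:9 6:4 7:-5 8:-10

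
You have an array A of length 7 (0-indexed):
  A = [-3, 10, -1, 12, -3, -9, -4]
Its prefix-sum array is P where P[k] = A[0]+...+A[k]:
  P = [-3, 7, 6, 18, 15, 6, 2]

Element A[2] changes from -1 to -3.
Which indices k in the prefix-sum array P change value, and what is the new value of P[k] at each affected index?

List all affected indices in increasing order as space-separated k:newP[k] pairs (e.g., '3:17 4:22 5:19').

Answer: 2:4 3:16 4:13 5:4 6:0

Derivation:
P[k] = A[0] + ... + A[k]
P[k] includes A[2] iff k >= 2
Affected indices: 2, 3, ..., 6; delta = -2
  P[2]: 6 + -2 = 4
  P[3]: 18 + -2 = 16
  P[4]: 15 + -2 = 13
  P[5]: 6 + -2 = 4
  P[6]: 2 + -2 = 0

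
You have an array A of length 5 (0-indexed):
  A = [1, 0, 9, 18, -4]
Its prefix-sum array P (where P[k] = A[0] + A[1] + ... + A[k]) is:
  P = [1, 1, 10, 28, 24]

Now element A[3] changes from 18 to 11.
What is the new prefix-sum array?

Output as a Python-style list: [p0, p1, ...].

Change: A[3] 18 -> 11, delta = -7
P[k] for k < 3: unchanged (A[3] not included)
P[k] for k >= 3: shift by delta = -7
  P[0] = 1 + 0 = 1
  P[1] = 1 + 0 = 1
  P[2] = 10 + 0 = 10
  P[3] = 28 + -7 = 21
  P[4] = 24 + -7 = 17

Answer: [1, 1, 10, 21, 17]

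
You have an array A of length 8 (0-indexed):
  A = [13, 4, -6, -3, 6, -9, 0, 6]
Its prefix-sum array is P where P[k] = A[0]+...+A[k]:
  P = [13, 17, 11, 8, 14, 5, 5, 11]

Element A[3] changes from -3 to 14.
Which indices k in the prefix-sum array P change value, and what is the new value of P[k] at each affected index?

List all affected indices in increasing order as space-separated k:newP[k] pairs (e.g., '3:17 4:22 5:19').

P[k] = A[0] + ... + A[k]
P[k] includes A[3] iff k >= 3
Affected indices: 3, 4, ..., 7; delta = 17
  P[3]: 8 + 17 = 25
  P[4]: 14 + 17 = 31
  P[5]: 5 + 17 = 22
  P[6]: 5 + 17 = 22
  P[7]: 11 + 17 = 28

Answer: 3:25 4:31 5:22 6:22 7:28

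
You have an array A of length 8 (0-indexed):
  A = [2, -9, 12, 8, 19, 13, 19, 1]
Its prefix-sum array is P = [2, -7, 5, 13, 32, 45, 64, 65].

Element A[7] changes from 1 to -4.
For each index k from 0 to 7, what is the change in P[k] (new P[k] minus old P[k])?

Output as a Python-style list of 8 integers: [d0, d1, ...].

Answer: [0, 0, 0, 0, 0, 0, 0, -5]

Derivation:
Element change: A[7] 1 -> -4, delta = -5
For k < 7: P[k] unchanged, delta_P[k] = 0
For k >= 7: P[k] shifts by exactly -5
Delta array: [0, 0, 0, 0, 0, 0, 0, -5]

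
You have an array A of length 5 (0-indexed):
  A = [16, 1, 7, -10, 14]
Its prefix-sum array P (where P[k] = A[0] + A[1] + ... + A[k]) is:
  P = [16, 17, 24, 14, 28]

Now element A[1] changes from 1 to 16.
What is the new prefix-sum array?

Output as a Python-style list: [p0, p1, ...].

Answer: [16, 32, 39, 29, 43]

Derivation:
Change: A[1] 1 -> 16, delta = 15
P[k] for k < 1: unchanged (A[1] not included)
P[k] for k >= 1: shift by delta = 15
  P[0] = 16 + 0 = 16
  P[1] = 17 + 15 = 32
  P[2] = 24 + 15 = 39
  P[3] = 14 + 15 = 29
  P[4] = 28 + 15 = 43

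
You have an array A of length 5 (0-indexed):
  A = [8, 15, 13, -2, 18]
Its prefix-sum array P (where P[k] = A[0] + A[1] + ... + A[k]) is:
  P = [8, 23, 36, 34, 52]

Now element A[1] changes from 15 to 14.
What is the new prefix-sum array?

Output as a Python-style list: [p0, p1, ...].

Change: A[1] 15 -> 14, delta = -1
P[k] for k < 1: unchanged (A[1] not included)
P[k] for k >= 1: shift by delta = -1
  P[0] = 8 + 0 = 8
  P[1] = 23 + -1 = 22
  P[2] = 36 + -1 = 35
  P[3] = 34 + -1 = 33
  P[4] = 52 + -1 = 51

Answer: [8, 22, 35, 33, 51]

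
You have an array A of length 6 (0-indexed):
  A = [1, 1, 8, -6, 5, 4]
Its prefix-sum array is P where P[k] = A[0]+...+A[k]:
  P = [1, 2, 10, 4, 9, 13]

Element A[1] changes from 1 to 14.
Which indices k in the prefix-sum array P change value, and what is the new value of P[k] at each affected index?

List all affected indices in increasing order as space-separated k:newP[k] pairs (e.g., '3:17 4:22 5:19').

Answer: 1:15 2:23 3:17 4:22 5:26

Derivation:
P[k] = A[0] + ... + A[k]
P[k] includes A[1] iff k >= 1
Affected indices: 1, 2, ..., 5; delta = 13
  P[1]: 2 + 13 = 15
  P[2]: 10 + 13 = 23
  P[3]: 4 + 13 = 17
  P[4]: 9 + 13 = 22
  P[5]: 13 + 13 = 26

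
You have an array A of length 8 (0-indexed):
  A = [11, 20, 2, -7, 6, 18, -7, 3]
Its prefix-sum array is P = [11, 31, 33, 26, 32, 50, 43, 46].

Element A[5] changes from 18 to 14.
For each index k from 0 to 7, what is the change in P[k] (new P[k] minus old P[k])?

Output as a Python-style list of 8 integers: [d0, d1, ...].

Element change: A[5] 18 -> 14, delta = -4
For k < 5: P[k] unchanged, delta_P[k] = 0
For k >= 5: P[k] shifts by exactly -4
Delta array: [0, 0, 0, 0, 0, -4, -4, -4]

Answer: [0, 0, 0, 0, 0, -4, -4, -4]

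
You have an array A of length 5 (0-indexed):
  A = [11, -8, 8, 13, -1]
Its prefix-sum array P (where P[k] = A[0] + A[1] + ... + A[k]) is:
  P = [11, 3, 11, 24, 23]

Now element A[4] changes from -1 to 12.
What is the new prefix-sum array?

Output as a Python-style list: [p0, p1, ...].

Answer: [11, 3, 11, 24, 36]

Derivation:
Change: A[4] -1 -> 12, delta = 13
P[k] for k < 4: unchanged (A[4] not included)
P[k] for k >= 4: shift by delta = 13
  P[0] = 11 + 0 = 11
  P[1] = 3 + 0 = 3
  P[2] = 11 + 0 = 11
  P[3] = 24 + 0 = 24
  P[4] = 23 + 13 = 36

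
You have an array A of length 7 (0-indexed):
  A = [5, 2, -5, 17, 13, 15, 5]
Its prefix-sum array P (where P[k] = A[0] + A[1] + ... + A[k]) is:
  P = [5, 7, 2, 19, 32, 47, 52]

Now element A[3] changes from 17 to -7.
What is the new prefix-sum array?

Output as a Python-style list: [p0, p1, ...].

Answer: [5, 7, 2, -5, 8, 23, 28]

Derivation:
Change: A[3] 17 -> -7, delta = -24
P[k] for k < 3: unchanged (A[3] not included)
P[k] for k >= 3: shift by delta = -24
  P[0] = 5 + 0 = 5
  P[1] = 7 + 0 = 7
  P[2] = 2 + 0 = 2
  P[3] = 19 + -24 = -5
  P[4] = 32 + -24 = 8
  P[5] = 47 + -24 = 23
  P[6] = 52 + -24 = 28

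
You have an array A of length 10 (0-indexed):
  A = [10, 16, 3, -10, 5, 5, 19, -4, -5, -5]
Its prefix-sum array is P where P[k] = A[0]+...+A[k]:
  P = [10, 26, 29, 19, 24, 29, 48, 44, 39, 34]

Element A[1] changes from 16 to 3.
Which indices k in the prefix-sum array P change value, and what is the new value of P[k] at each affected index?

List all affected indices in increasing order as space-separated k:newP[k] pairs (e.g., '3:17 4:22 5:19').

Answer: 1:13 2:16 3:6 4:11 5:16 6:35 7:31 8:26 9:21

Derivation:
P[k] = A[0] + ... + A[k]
P[k] includes A[1] iff k >= 1
Affected indices: 1, 2, ..., 9; delta = -13
  P[1]: 26 + -13 = 13
  P[2]: 29 + -13 = 16
  P[3]: 19 + -13 = 6
  P[4]: 24 + -13 = 11
  P[5]: 29 + -13 = 16
  P[6]: 48 + -13 = 35
  P[7]: 44 + -13 = 31
  P[8]: 39 + -13 = 26
  P[9]: 34 + -13 = 21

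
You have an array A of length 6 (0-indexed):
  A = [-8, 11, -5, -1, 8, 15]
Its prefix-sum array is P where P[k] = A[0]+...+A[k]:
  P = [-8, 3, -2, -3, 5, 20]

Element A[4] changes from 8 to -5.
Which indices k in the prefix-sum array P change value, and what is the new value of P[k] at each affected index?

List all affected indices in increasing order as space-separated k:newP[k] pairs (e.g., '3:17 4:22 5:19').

Answer: 4:-8 5:7

Derivation:
P[k] = A[0] + ... + A[k]
P[k] includes A[4] iff k >= 4
Affected indices: 4, 5, ..., 5; delta = -13
  P[4]: 5 + -13 = -8
  P[5]: 20 + -13 = 7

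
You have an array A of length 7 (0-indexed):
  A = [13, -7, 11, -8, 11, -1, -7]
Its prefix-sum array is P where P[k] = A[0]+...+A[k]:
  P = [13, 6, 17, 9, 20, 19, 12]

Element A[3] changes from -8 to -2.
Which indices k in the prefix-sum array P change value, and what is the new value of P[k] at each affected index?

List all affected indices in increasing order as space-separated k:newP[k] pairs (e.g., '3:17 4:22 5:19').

Answer: 3:15 4:26 5:25 6:18

Derivation:
P[k] = A[0] + ... + A[k]
P[k] includes A[3] iff k >= 3
Affected indices: 3, 4, ..., 6; delta = 6
  P[3]: 9 + 6 = 15
  P[4]: 20 + 6 = 26
  P[5]: 19 + 6 = 25
  P[6]: 12 + 6 = 18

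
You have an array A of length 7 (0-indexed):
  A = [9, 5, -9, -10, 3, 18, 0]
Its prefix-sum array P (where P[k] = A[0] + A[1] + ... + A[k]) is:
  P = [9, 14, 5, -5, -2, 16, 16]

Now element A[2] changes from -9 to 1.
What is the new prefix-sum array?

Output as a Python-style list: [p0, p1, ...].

Answer: [9, 14, 15, 5, 8, 26, 26]

Derivation:
Change: A[2] -9 -> 1, delta = 10
P[k] for k < 2: unchanged (A[2] not included)
P[k] for k >= 2: shift by delta = 10
  P[0] = 9 + 0 = 9
  P[1] = 14 + 0 = 14
  P[2] = 5 + 10 = 15
  P[3] = -5 + 10 = 5
  P[4] = -2 + 10 = 8
  P[5] = 16 + 10 = 26
  P[6] = 16 + 10 = 26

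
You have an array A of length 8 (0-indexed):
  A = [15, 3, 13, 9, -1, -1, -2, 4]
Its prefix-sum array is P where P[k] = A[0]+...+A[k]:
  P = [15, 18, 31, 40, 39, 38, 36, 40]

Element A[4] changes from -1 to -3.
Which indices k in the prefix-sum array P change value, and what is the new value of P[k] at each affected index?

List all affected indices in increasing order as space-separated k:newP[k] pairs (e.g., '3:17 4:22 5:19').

Answer: 4:37 5:36 6:34 7:38

Derivation:
P[k] = A[0] + ... + A[k]
P[k] includes A[4] iff k >= 4
Affected indices: 4, 5, ..., 7; delta = -2
  P[4]: 39 + -2 = 37
  P[5]: 38 + -2 = 36
  P[6]: 36 + -2 = 34
  P[7]: 40 + -2 = 38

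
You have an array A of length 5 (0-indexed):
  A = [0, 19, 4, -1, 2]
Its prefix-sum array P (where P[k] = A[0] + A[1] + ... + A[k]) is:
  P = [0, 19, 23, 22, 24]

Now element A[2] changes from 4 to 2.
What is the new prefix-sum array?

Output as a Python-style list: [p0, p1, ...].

Change: A[2] 4 -> 2, delta = -2
P[k] for k < 2: unchanged (A[2] not included)
P[k] for k >= 2: shift by delta = -2
  P[0] = 0 + 0 = 0
  P[1] = 19 + 0 = 19
  P[2] = 23 + -2 = 21
  P[3] = 22 + -2 = 20
  P[4] = 24 + -2 = 22

Answer: [0, 19, 21, 20, 22]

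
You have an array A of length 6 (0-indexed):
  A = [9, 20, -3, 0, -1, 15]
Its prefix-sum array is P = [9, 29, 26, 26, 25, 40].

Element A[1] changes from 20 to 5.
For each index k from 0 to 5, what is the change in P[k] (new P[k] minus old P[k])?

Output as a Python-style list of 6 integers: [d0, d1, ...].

Element change: A[1] 20 -> 5, delta = -15
For k < 1: P[k] unchanged, delta_P[k] = 0
For k >= 1: P[k] shifts by exactly -15
Delta array: [0, -15, -15, -15, -15, -15]

Answer: [0, -15, -15, -15, -15, -15]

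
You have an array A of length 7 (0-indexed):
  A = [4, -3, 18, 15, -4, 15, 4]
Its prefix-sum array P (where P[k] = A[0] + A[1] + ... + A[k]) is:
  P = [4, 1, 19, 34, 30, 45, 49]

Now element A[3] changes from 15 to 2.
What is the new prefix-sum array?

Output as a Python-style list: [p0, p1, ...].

Change: A[3] 15 -> 2, delta = -13
P[k] for k < 3: unchanged (A[3] not included)
P[k] for k >= 3: shift by delta = -13
  P[0] = 4 + 0 = 4
  P[1] = 1 + 0 = 1
  P[2] = 19 + 0 = 19
  P[3] = 34 + -13 = 21
  P[4] = 30 + -13 = 17
  P[5] = 45 + -13 = 32
  P[6] = 49 + -13 = 36

Answer: [4, 1, 19, 21, 17, 32, 36]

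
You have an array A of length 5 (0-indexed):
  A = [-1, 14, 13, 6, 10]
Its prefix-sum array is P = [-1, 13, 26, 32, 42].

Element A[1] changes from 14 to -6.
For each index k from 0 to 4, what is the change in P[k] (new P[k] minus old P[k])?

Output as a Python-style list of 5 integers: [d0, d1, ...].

Element change: A[1] 14 -> -6, delta = -20
For k < 1: P[k] unchanged, delta_P[k] = 0
For k >= 1: P[k] shifts by exactly -20
Delta array: [0, -20, -20, -20, -20]

Answer: [0, -20, -20, -20, -20]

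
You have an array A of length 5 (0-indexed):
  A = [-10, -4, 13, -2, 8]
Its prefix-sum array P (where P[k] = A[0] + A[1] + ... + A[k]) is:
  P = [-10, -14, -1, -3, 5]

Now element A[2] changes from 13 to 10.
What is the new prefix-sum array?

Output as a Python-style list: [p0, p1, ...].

Answer: [-10, -14, -4, -6, 2]

Derivation:
Change: A[2] 13 -> 10, delta = -3
P[k] for k < 2: unchanged (A[2] not included)
P[k] for k >= 2: shift by delta = -3
  P[0] = -10 + 0 = -10
  P[1] = -14 + 0 = -14
  P[2] = -1 + -3 = -4
  P[3] = -3 + -3 = -6
  P[4] = 5 + -3 = 2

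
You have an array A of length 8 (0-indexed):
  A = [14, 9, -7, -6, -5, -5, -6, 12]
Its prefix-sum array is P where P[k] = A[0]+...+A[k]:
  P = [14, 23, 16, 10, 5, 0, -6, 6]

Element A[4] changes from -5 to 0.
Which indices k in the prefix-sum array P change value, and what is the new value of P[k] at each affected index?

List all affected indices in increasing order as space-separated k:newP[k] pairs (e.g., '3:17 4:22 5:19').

Answer: 4:10 5:5 6:-1 7:11

Derivation:
P[k] = A[0] + ... + A[k]
P[k] includes A[4] iff k >= 4
Affected indices: 4, 5, ..., 7; delta = 5
  P[4]: 5 + 5 = 10
  P[5]: 0 + 5 = 5
  P[6]: -6 + 5 = -1
  P[7]: 6 + 5 = 11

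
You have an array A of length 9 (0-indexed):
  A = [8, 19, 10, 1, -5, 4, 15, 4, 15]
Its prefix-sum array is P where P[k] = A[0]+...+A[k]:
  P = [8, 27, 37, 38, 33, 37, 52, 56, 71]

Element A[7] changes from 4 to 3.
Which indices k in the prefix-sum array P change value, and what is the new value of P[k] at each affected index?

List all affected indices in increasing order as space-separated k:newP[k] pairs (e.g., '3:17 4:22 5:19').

Answer: 7:55 8:70

Derivation:
P[k] = A[0] + ... + A[k]
P[k] includes A[7] iff k >= 7
Affected indices: 7, 8, ..., 8; delta = -1
  P[7]: 56 + -1 = 55
  P[8]: 71 + -1 = 70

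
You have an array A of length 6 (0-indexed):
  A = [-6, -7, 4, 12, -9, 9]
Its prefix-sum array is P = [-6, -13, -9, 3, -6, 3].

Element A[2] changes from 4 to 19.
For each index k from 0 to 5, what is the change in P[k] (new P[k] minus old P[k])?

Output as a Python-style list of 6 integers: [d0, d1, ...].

Element change: A[2] 4 -> 19, delta = 15
For k < 2: P[k] unchanged, delta_P[k] = 0
For k >= 2: P[k] shifts by exactly 15
Delta array: [0, 0, 15, 15, 15, 15]

Answer: [0, 0, 15, 15, 15, 15]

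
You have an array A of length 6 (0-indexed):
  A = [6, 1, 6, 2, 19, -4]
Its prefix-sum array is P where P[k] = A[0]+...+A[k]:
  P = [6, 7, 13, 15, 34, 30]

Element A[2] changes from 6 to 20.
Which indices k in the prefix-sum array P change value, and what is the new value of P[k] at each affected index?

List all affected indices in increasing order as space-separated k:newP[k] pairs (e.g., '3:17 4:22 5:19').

P[k] = A[0] + ... + A[k]
P[k] includes A[2] iff k >= 2
Affected indices: 2, 3, ..., 5; delta = 14
  P[2]: 13 + 14 = 27
  P[3]: 15 + 14 = 29
  P[4]: 34 + 14 = 48
  P[5]: 30 + 14 = 44

Answer: 2:27 3:29 4:48 5:44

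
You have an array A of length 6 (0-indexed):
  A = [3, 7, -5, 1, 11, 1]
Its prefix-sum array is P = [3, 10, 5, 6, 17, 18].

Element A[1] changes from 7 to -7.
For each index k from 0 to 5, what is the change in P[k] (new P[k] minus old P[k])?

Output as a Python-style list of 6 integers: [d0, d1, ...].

Element change: A[1] 7 -> -7, delta = -14
For k < 1: P[k] unchanged, delta_P[k] = 0
For k >= 1: P[k] shifts by exactly -14
Delta array: [0, -14, -14, -14, -14, -14]

Answer: [0, -14, -14, -14, -14, -14]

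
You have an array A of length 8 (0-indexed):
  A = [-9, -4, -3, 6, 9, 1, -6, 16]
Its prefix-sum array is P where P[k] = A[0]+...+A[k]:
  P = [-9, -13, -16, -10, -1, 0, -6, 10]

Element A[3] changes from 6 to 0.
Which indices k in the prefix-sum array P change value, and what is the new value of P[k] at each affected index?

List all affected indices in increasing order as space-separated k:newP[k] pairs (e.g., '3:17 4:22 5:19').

Answer: 3:-16 4:-7 5:-6 6:-12 7:4

Derivation:
P[k] = A[0] + ... + A[k]
P[k] includes A[3] iff k >= 3
Affected indices: 3, 4, ..., 7; delta = -6
  P[3]: -10 + -6 = -16
  P[4]: -1 + -6 = -7
  P[5]: 0 + -6 = -6
  P[6]: -6 + -6 = -12
  P[7]: 10 + -6 = 4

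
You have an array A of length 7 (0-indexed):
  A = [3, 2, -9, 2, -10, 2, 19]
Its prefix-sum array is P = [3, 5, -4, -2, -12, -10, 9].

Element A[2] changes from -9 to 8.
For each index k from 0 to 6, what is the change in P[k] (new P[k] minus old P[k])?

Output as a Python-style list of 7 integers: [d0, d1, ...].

Answer: [0, 0, 17, 17, 17, 17, 17]

Derivation:
Element change: A[2] -9 -> 8, delta = 17
For k < 2: P[k] unchanged, delta_P[k] = 0
For k >= 2: P[k] shifts by exactly 17
Delta array: [0, 0, 17, 17, 17, 17, 17]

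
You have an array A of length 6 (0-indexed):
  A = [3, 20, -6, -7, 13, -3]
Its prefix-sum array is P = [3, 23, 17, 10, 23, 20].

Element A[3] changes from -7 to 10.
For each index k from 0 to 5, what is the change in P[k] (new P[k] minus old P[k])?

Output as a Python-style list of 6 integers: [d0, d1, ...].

Answer: [0, 0, 0, 17, 17, 17]

Derivation:
Element change: A[3] -7 -> 10, delta = 17
For k < 3: P[k] unchanged, delta_P[k] = 0
For k >= 3: P[k] shifts by exactly 17
Delta array: [0, 0, 0, 17, 17, 17]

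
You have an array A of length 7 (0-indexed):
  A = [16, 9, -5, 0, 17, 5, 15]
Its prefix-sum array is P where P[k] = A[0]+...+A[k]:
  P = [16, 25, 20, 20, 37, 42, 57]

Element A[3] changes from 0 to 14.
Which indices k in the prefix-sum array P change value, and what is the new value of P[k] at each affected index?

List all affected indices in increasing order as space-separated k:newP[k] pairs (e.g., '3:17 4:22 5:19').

P[k] = A[0] + ... + A[k]
P[k] includes A[3] iff k >= 3
Affected indices: 3, 4, ..., 6; delta = 14
  P[3]: 20 + 14 = 34
  P[4]: 37 + 14 = 51
  P[5]: 42 + 14 = 56
  P[6]: 57 + 14 = 71

Answer: 3:34 4:51 5:56 6:71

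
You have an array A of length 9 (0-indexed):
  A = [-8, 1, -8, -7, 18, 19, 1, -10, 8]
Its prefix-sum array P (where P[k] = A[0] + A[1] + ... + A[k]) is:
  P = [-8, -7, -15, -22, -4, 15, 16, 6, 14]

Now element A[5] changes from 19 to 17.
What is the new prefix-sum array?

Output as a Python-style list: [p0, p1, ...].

Answer: [-8, -7, -15, -22, -4, 13, 14, 4, 12]

Derivation:
Change: A[5] 19 -> 17, delta = -2
P[k] for k < 5: unchanged (A[5] not included)
P[k] for k >= 5: shift by delta = -2
  P[0] = -8 + 0 = -8
  P[1] = -7 + 0 = -7
  P[2] = -15 + 0 = -15
  P[3] = -22 + 0 = -22
  P[4] = -4 + 0 = -4
  P[5] = 15 + -2 = 13
  P[6] = 16 + -2 = 14
  P[7] = 6 + -2 = 4
  P[8] = 14 + -2 = 12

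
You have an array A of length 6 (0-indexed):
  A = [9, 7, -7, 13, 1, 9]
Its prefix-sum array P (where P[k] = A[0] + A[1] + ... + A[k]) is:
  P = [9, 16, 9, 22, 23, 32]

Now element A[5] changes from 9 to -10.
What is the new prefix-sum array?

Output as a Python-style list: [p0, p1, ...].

Change: A[5] 9 -> -10, delta = -19
P[k] for k < 5: unchanged (A[5] not included)
P[k] for k >= 5: shift by delta = -19
  P[0] = 9 + 0 = 9
  P[1] = 16 + 0 = 16
  P[2] = 9 + 0 = 9
  P[3] = 22 + 0 = 22
  P[4] = 23 + 0 = 23
  P[5] = 32 + -19 = 13

Answer: [9, 16, 9, 22, 23, 13]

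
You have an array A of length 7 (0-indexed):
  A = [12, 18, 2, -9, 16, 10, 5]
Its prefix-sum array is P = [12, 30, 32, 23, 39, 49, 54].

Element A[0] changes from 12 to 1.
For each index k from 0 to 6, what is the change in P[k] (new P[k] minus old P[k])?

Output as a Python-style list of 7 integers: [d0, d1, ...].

Element change: A[0] 12 -> 1, delta = -11
For k < 0: P[k] unchanged, delta_P[k] = 0
For k >= 0: P[k] shifts by exactly -11
Delta array: [-11, -11, -11, -11, -11, -11, -11]

Answer: [-11, -11, -11, -11, -11, -11, -11]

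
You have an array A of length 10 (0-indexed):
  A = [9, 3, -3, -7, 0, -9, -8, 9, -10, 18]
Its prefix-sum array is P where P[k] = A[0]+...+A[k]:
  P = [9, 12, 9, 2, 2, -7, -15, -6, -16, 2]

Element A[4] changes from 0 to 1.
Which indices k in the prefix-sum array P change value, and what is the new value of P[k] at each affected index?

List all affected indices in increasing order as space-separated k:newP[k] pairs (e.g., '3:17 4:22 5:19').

P[k] = A[0] + ... + A[k]
P[k] includes A[4] iff k >= 4
Affected indices: 4, 5, ..., 9; delta = 1
  P[4]: 2 + 1 = 3
  P[5]: -7 + 1 = -6
  P[6]: -15 + 1 = -14
  P[7]: -6 + 1 = -5
  P[8]: -16 + 1 = -15
  P[9]: 2 + 1 = 3

Answer: 4:3 5:-6 6:-14 7:-5 8:-15 9:3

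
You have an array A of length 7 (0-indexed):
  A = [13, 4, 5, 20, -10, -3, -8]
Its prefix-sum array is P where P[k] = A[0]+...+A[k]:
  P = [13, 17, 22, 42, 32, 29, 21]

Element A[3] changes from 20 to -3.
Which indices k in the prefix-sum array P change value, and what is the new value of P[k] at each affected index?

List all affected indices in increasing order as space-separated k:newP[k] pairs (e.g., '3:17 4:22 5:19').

Answer: 3:19 4:9 5:6 6:-2

Derivation:
P[k] = A[0] + ... + A[k]
P[k] includes A[3] iff k >= 3
Affected indices: 3, 4, ..., 6; delta = -23
  P[3]: 42 + -23 = 19
  P[4]: 32 + -23 = 9
  P[5]: 29 + -23 = 6
  P[6]: 21 + -23 = -2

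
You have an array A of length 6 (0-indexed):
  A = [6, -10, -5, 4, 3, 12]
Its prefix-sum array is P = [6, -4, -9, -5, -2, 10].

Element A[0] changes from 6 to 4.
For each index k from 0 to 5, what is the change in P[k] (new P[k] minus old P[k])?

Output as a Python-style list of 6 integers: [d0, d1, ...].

Answer: [-2, -2, -2, -2, -2, -2]

Derivation:
Element change: A[0] 6 -> 4, delta = -2
For k < 0: P[k] unchanged, delta_P[k] = 0
For k >= 0: P[k] shifts by exactly -2
Delta array: [-2, -2, -2, -2, -2, -2]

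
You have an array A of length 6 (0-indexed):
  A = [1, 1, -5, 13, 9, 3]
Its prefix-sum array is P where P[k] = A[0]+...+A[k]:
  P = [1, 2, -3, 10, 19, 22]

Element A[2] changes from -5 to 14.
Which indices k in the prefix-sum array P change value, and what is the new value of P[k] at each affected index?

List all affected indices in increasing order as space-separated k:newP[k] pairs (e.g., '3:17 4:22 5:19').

P[k] = A[0] + ... + A[k]
P[k] includes A[2] iff k >= 2
Affected indices: 2, 3, ..., 5; delta = 19
  P[2]: -3 + 19 = 16
  P[3]: 10 + 19 = 29
  P[4]: 19 + 19 = 38
  P[5]: 22 + 19 = 41

Answer: 2:16 3:29 4:38 5:41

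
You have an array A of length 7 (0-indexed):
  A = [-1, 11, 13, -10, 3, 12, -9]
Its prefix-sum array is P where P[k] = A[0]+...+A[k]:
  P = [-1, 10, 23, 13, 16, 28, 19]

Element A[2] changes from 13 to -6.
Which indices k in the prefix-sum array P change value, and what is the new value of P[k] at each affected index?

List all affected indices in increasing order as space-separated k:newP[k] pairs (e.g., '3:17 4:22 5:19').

P[k] = A[0] + ... + A[k]
P[k] includes A[2] iff k >= 2
Affected indices: 2, 3, ..., 6; delta = -19
  P[2]: 23 + -19 = 4
  P[3]: 13 + -19 = -6
  P[4]: 16 + -19 = -3
  P[5]: 28 + -19 = 9
  P[6]: 19 + -19 = 0

Answer: 2:4 3:-6 4:-3 5:9 6:0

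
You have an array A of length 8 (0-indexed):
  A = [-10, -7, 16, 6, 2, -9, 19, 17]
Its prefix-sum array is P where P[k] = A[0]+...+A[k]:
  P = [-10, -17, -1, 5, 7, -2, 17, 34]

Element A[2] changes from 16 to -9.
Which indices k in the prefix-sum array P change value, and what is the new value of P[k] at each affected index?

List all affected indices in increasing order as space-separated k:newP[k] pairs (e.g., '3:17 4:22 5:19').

P[k] = A[0] + ... + A[k]
P[k] includes A[2] iff k >= 2
Affected indices: 2, 3, ..., 7; delta = -25
  P[2]: -1 + -25 = -26
  P[3]: 5 + -25 = -20
  P[4]: 7 + -25 = -18
  P[5]: -2 + -25 = -27
  P[6]: 17 + -25 = -8
  P[7]: 34 + -25 = 9

Answer: 2:-26 3:-20 4:-18 5:-27 6:-8 7:9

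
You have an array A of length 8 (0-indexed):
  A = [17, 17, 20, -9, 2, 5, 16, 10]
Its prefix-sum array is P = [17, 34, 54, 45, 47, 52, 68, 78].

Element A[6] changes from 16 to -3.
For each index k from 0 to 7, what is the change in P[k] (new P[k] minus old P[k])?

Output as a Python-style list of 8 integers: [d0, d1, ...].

Element change: A[6] 16 -> -3, delta = -19
For k < 6: P[k] unchanged, delta_P[k] = 0
For k >= 6: P[k] shifts by exactly -19
Delta array: [0, 0, 0, 0, 0, 0, -19, -19]

Answer: [0, 0, 0, 0, 0, 0, -19, -19]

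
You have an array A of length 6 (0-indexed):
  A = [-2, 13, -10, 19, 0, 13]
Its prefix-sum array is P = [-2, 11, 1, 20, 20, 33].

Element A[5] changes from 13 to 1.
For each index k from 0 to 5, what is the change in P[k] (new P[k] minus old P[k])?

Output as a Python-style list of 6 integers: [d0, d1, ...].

Element change: A[5] 13 -> 1, delta = -12
For k < 5: P[k] unchanged, delta_P[k] = 0
For k >= 5: P[k] shifts by exactly -12
Delta array: [0, 0, 0, 0, 0, -12]

Answer: [0, 0, 0, 0, 0, -12]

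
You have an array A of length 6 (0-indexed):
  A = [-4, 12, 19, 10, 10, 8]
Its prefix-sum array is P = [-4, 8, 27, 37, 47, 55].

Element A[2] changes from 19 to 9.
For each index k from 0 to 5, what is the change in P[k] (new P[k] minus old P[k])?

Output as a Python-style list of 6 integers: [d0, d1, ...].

Answer: [0, 0, -10, -10, -10, -10]

Derivation:
Element change: A[2] 19 -> 9, delta = -10
For k < 2: P[k] unchanged, delta_P[k] = 0
For k >= 2: P[k] shifts by exactly -10
Delta array: [0, 0, -10, -10, -10, -10]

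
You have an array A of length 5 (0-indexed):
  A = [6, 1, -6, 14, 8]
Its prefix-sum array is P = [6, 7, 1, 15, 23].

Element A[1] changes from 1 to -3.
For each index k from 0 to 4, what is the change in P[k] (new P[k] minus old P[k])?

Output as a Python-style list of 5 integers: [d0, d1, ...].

Answer: [0, -4, -4, -4, -4]

Derivation:
Element change: A[1] 1 -> -3, delta = -4
For k < 1: P[k] unchanged, delta_P[k] = 0
For k >= 1: P[k] shifts by exactly -4
Delta array: [0, -4, -4, -4, -4]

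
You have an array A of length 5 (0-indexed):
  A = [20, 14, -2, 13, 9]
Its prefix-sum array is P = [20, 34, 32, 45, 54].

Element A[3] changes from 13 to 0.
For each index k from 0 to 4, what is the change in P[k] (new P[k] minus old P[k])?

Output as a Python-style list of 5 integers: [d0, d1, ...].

Answer: [0, 0, 0, -13, -13]

Derivation:
Element change: A[3] 13 -> 0, delta = -13
For k < 3: P[k] unchanged, delta_P[k] = 0
For k >= 3: P[k] shifts by exactly -13
Delta array: [0, 0, 0, -13, -13]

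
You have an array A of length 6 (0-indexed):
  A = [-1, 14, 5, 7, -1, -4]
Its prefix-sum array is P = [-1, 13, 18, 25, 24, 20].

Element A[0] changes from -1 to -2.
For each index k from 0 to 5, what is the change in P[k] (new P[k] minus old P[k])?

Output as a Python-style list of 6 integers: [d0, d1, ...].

Answer: [-1, -1, -1, -1, -1, -1]

Derivation:
Element change: A[0] -1 -> -2, delta = -1
For k < 0: P[k] unchanged, delta_P[k] = 0
For k >= 0: P[k] shifts by exactly -1
Delta array: [-1, -1, -1, -1, -1, -1]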